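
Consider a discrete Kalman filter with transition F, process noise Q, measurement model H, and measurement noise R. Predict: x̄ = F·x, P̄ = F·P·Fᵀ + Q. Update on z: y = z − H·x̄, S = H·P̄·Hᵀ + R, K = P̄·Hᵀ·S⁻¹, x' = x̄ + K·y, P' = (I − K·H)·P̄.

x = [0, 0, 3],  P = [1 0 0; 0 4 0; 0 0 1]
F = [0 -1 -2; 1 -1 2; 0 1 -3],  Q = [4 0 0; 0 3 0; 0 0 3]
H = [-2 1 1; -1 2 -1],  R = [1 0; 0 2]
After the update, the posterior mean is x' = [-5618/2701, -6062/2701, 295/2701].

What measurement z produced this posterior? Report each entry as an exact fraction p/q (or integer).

z = [2, -3]

x̄ = F·x = [-6, 6, -9]
P̄ = F·P·Fᵀ + Q = [12 0 2; 0 12 -10; 2 -10 16]
S = H·P̄·Hᵀ + R = [49 24; 24 122]
K = P̄·Hᵀ·S⁻¹ = [-1174/2701 -79/2701; -286/2701 809/2701; 578/2701 -955/2701]
x' − x̄ = [10588/2701, -22268/2701, 24604/2701] = K·y
y = (KᵀK)⁻¹·Kᵀ·(x' − x̄) = [-7, -30]
z = y + H·x̄ = [-7, -30] + [9, 27] = [2, -3]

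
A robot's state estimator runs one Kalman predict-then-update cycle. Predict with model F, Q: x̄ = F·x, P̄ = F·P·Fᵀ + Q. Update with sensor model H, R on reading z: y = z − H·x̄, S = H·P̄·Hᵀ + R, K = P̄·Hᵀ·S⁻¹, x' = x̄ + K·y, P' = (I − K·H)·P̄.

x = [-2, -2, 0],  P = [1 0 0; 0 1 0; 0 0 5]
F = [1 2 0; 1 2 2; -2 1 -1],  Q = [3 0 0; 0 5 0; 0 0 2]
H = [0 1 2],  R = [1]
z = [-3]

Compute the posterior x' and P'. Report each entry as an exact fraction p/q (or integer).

x̄ = F·x = [-6, -6, 2]
P̄ = F·P·Fᵀ + Q = [8 5 0; 5 30 -10; 0 -10 12]
y = z − H·x̄ = [-1]
S = H·P̄·Hᵀ + R = [39]
K = P̄·Hᵀ·S⁻¹ = [5/39; 10/39; 14/39]
x' = x̄ + K·y = [-239/39, -244/39, 64/39]
P' = (I − K·H)·P̄ = [287/39 145/39 -70/39; 145/39 1070/39 -530/39; -70/39 -530/39 272/39]

x' = [-239/39, -244/39, 64/39]
P' = [287/39 145/39 -70/39; 145/39 1070/39 -530/39; -70/39 -530/39 272/39]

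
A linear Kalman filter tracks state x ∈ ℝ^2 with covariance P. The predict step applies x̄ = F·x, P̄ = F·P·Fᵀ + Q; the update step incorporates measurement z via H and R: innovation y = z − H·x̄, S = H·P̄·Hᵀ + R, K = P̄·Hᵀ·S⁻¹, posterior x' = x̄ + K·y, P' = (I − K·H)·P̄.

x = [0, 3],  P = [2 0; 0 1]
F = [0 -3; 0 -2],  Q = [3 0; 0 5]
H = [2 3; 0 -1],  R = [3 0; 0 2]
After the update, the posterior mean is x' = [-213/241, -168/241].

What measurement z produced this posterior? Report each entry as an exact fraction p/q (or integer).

z = [-3, 2]

x̄ = F·x = [-9, -6]
P̄ = F·P·Fᵀ + Q = [12 6; 6 9]
S = H·P̄·Hᵀ + R = [204 -39; -39 11]
K = P̄·Hᵀ·S⁻¹ = [76/241 138/241; 26/241 -105/241]
x' − x̄ = [1956/241, 1278/241] = K·y
y = (KᵀK)⁻¹·Kᵀ·(x' − x̄) = [33, -4]
z = y + H·x̄ = [33, -4] + [-36, 6] = [-3, 2]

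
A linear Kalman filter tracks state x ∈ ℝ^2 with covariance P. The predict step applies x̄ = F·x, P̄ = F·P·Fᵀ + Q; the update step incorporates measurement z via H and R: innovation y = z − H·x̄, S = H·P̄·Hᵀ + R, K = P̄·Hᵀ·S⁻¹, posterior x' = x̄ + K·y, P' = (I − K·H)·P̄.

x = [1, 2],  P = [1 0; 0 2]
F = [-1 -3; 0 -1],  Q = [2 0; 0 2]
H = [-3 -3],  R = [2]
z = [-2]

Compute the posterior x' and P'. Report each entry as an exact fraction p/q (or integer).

x' = [4/335, 40/67]
P' = [474/335 -84/67; -84/67 88/67]

x̄ = F·x = [-7, -2]
P̄ = F·P·Fᵀ + Q = [21 6; 6 4]
y = z − H·x̄ = [-29]
S = H·P̄·Hᵀ + R = [335]
K = P̄·Hᵀ·S⁻¹ = [-81/335; -6/67]
x' = x̄ + K·y = [4/335, 40/67]
P' = (I − K·H)·P̄ = [474/335 -84/67; -84/67 88/67]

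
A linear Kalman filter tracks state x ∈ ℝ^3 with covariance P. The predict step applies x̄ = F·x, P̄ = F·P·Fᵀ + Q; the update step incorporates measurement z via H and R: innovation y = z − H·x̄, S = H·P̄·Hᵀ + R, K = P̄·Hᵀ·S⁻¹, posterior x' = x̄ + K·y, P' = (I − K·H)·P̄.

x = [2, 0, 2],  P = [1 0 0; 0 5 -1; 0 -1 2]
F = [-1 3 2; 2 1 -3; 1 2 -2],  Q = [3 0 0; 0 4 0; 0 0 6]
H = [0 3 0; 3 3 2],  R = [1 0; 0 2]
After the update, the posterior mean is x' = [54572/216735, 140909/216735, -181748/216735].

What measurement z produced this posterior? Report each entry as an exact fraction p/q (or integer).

z = [2, 1]

x̄ = F·x = [2, -2, -2]
P̄ = F·P·Fᵀ + Q = [45 8 23; 8 37 32; 23 32 43]
S = H·P̄·Hᵀ + R = [334 597; 597 1716]
K = P̄·Hᵀ·S⁻¹ = [-27067/72245 54142/216735; 23891/72245 199/216735; 4963/72245 26522/216735]
x' − x̄ = [-378898/216735, 574379/216735, 251722/216735] = K·y
y = (KᵀK)⁻¹·Kᵀ·(x' − x̄) = [8, 5]
z = y + H·x̄ = [8, 5] + [-6, -4] = [2, 1]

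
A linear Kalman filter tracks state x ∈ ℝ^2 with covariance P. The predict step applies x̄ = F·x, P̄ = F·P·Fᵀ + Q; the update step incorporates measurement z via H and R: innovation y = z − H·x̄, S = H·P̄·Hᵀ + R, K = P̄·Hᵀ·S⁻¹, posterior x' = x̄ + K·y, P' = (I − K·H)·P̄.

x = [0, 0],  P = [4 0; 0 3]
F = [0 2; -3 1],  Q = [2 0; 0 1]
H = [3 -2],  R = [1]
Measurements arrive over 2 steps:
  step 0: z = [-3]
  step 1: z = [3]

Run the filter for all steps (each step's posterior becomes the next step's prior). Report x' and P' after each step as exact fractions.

step 0: x' = [-18/43, 186/215], P' = [422/43 630/43; 630/43 4756/215]
step 1: x' = [691482/308201, 575142/308201], P' = [211494/308201 278672/308201; 278672/308201 437151/308201]

step 0: x̄ = F·x = [0, 0]
step 0: P̄ = F·P·Fᵀ + Q = [14 6; 6 40]
step 0: y = z − H·x̄ = [-3]
step 0: S = H·P̄·Hᵀ + R = [215]
step 0: K = P̄·Hᵀ·S⁻¹ = [6/43; -62/215]
step 0: x' = x̄ + K·y = [-18/43, 186/215]
step 0: P' = (I − K·H)·P̄ = [422/43 630/43; 630/43 4756/215]
step 1: x̄ = F·x = [372/215, 456/215]
step 1: P̄ = F·P·Fᵀ + Q = [19454/215 -9388/215; -9388/215 5061/215]
step 1: y = z − H·x̄ = [441/215]
step 1: S = H·P̄·Hᵀ + R = [308201/215]
step 1: K = P̄·Hᵀ·S⁻¹ = [77138/308201; -38286/308201]
step 1: x' = x̄ + K·y = [691482/308201, 575142/308201]
step 1: P' = (I − K·H)·P̄ = [211494/308201 278672/308201; 278672/308201 437151/308201]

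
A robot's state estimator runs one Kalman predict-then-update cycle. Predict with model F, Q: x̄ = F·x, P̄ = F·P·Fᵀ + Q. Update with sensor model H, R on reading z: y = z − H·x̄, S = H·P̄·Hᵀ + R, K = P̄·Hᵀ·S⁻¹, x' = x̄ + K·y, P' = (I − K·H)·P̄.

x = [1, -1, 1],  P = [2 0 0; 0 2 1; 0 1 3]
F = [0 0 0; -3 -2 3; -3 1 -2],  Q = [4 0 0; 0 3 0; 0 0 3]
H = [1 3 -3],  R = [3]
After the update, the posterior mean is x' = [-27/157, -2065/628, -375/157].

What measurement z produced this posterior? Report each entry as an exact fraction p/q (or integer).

z = [-3]

x̄ = F·x = [0, 2, -6]
P̄ = F·P·Fᵀ + Q = [4 0 0; 0 44 3; 0 3 31]
S = H·P̄·Hᵀ + R = [628]
K = P̄·Hᵀ·S⁻¹ = [1/157; 123/628; -21/157]
x' − x̄ = [-27/157, -3321/628, 567/157] = K·y
y = (KᵀK)⁻¹·Kᵀ·(x' − x̄) = [-27]
z = y + H·x̄ = [-27] + [24] = [-3]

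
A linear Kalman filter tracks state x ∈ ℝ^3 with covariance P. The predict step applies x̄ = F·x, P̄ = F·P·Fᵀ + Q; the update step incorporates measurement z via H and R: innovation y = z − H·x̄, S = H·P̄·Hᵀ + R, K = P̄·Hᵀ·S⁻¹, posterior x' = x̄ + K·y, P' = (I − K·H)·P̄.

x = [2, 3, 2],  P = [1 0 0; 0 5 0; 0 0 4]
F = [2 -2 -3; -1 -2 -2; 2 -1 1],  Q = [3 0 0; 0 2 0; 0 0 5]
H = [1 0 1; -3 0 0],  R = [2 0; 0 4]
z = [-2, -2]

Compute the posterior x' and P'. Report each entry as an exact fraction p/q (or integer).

x̄ = F·x = [-8, -12, 3]
P̄ = F·P·Fᵀ + Q = [63 42 2; 42 39 0; 2 0 18]
y = z − H·x̄ = [3, -26]
S = H·P̄·Hᵀ + R = [87 -195; -195 571]
K = P̄·Hᵀ·S⁻¹ = [65/2913 -314/971; -49/971 -231/971; 5125/5826 563/1942]
x' = x̄ + K·y = [461/971, -5793/971, -3687/1942]
P' = (I − K·H)·P̄ = [1256/2913 308/971 -1126/2913; 308/971 10821/971 -406/971; -1126/2913 -406/971 6251/2913]

x' = [461/971, -5793/971, -3687/1942]
P' = [1256/2913 308/971 -1126/2913; 308/971 10821/971 -406/971; -1126/2913 -406/971 6251/2913]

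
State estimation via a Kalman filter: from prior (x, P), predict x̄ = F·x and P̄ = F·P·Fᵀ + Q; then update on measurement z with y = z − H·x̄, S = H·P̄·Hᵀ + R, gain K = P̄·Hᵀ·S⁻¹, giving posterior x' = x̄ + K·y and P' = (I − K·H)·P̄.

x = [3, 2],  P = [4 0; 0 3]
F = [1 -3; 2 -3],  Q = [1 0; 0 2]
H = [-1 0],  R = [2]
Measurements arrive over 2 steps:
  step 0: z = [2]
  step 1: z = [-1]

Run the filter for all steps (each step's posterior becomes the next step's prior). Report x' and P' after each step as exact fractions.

step 0: x' = [-35/17, 35/34], P' = [32/17 35/17; 35/17 305/34]
step 1: x' = [2073/2491, -4162/2491], P' = [4846/2491 4486/2491; 4486/2491 15335/2491]

step 0: x̄ = F·x = [-3, 0]
step 0: P̄ = F·P·Fᵀ + Q = [32 35; 35 45]
step 0: y = z − H·x̄ = [-1]
step 0: S = H·P̄·Hᵀ + R = [34]
step 0: K = P̄·Hᵀ·S⁻¹ = [-16/17; -35/34]
step 0: x' = x̄ + K·y = [-35/17, 35/34]
step 0: P' = (I − K·H)·P̄ = [32/17 35/17; 35/17 305/34]
step 1: x̄ = F·x = [-175/34, -245/34]
step 1: P̄ = F·P·Fᵀ + Q = [2423/34 2243/34; 2243/34 2229/34]
step 1: y = z − H·x̄ = [-209/34]
step 1: S = H·P̄·Hᵀ + R = [2491/34]
step 1: K = P̄·Hᵀ·S⁻¹ = [-2423/2491; -2243/2491]
step 1: x' = x̄ + K·y = [2073/2491, -4162/2491]
step 1: P' = (I − K·H)·P̄ = [4846/2491 4486/2491; 4486/2491 15335/2491]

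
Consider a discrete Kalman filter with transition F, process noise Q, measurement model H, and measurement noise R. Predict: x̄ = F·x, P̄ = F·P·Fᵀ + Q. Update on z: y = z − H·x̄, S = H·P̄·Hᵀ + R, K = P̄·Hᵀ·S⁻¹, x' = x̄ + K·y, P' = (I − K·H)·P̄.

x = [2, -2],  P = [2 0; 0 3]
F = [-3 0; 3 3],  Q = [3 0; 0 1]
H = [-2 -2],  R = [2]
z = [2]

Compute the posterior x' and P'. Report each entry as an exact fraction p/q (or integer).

x̄ = F·x = [-6, 0]
P̄ = F·P·Fᵀ + Q = [21 -18; -18 46]
y = z − H·x̄ = [-10]
S = H·P̄·Hᵀ + R = [126]
K = P̄·Hᵀ·S⁻¹ = [-1/21; -4/9]
x' = x̄ + K·y = [-116/21, 40/9]
P' = (I − K·H)·P̄ = [145/7 -62/3; -62/3 190/9]

x' = [-116/21, 40/9]
P' = [145/7 -62/3; -62/3 190/9]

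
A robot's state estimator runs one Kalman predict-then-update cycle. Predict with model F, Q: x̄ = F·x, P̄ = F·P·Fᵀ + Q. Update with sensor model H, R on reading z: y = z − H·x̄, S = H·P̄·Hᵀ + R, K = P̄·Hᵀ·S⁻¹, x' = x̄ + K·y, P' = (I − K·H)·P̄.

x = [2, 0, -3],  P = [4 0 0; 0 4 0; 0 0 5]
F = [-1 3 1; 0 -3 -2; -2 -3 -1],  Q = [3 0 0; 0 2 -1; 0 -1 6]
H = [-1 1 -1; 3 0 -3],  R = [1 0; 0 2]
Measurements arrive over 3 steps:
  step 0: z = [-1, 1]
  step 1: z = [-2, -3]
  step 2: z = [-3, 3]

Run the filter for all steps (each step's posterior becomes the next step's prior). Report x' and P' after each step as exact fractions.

step 0: x̄ = F·x = [-5, 6, -1]
step 0: P̄ = F·P·Fᵀ + Q = [48 -46 -33; -46 58 45; -33 45 63]
step 0: y = z − H·x̄ = [-13, 13]
step 0: S = H·P̄·Hᵀ + R = [106 -228; -228 1595]
step 0: K = P̄·Hᵀ·S⁻¹ = [-41891/117086 5925/58543; 31861/117086 -7743/58543; -41739/117086 -13554/58543]
step 0: x' = x̄ + K·y = [113203/117086, 87005/117086, 73117/117086]
step 0: P' = (I − K·H)·P̄ = [185227/117086 320663/117086 177327/117086; 320663/117086 683511/117086 330987/117086; 177327/117086 330987/117086 195399/117086]
step 1: x̄ = F·x = [220929/117086, -407249/117086, -280269/58543]
step 1: P̄ = F·P·Fᵀ + Q = [6590773/117086 -8204637/117086 -4550891/58543; -8204637/117086 11139211/117086 6018740/58543; -4550891/58543 6018740/58543 7166804/58543]
step 1: y = z − H·x̄ = [-83266/58543, -2695659/117086]
step 1: S = H·P̄·Hᵀ + R = [3155714/58543 -18748923/58543; -18748923/58543 352385677/117086]
step 1: K = P̄·Hᵀ·S⁻¹ = [-2058674181/6986047640 357124281/3493023820; 508262433/1397209528 -93347565/698604764; -2033675617/6986047640 -805113183/3493023820]
step 1: x' = x̄ + K·y = [-334069971/6986047640, -1284421153/1397209528, 6519550513/6986047640]
step 1: P' = (I − K·H)·P̄ = [5952673027/6986047640 1874101233/1397209528 5476507319/6986047640; 1874101233/1397209528 4380928319/1397209528 1998564653/1397209528; 5476507319/6986047640 1998564653/1397209528 6549991563/6986047640]
step 2: x̄ = F·x = [-12412696811/6986047640, 6227216269/6986047640, 3353726681/1746511910]
step 2: P̄ = F·P·Fᵀ + Q = [223383469827/6986047640 -261112633733/6986047640 -71332846317/1746511910; -261112633733/6986047640 357227715067/6986047640 92830046373/1746511910; -71332846317/1746511910 92830046373/1746511910 57965973339/873255955]
step 2: y = z − H·x̄ = [-6545787319/1746511910, 19688190705/1397209528]
step 2: S = H·P̄·Hᵀ + R = [32530893149/873255955 -58813275351/349302382; -58813275351/349302382 2266787667791/1397209528]
step 2: K = P̄·Hᵀ·S⁻¹ = [-66156065541244/224164596949439 23318503726017/224164596949439; 81302704532676/224164596949439 -29087292274671/224164596949439; -65371888536564/224164596949439 -51229530493668/224164596949439]
step 2: x' = x̄ + K·y = [178238507324466/224164596949439, -514771784642909/224164596949439, -46420346988655/224164596949439]
step 2: P' = (I − K·H)·P̄ = [187703213267639/224164596949439 293704691843356/224164596949439 172157544116961/224164596949439; 293704691843356/224164596949439 688103616402502/224164596949439 313096220026470/224164596949439; 172157544116961/224164596949439 313096220026470/224164596949439 206310564446073/224164596949439]

step 0: x' = [113203/117086, 87005/117086, 73117/117086], P' = [185227/117086 320663/117086 177327/117086; 320663/117086 683511/117086 330987/117086; 177327/117086 330987/117086 195399/117086]
step 1: x' = [-334069971/6986047640, -1284421153/1397209528, 6519550513/6986047640], P' = [5952673027/6986047640 1874101233/1397209528 5476507319/6986047640; 1874101233/1397209528 4380928319/1397209528 1998564653/1397209528; 5476507319/6986047640 1998564653/1397209528 6549991563/6986047640]
step 2: x' = [178238507324466/224164596949439, -514771784642909/224164596949439, -46420346988655/224164596949439], P' = [187703213267639/224164596949439 293704691843356/224164596949439 172157544116961/224164596949439; 293704691843356/224164596949439 688103616402502/224164596949439 313096220026470/224164596949439; 172157544116961/224164596949439 313096220026470/224164596949439 206310564446073/224164596949439]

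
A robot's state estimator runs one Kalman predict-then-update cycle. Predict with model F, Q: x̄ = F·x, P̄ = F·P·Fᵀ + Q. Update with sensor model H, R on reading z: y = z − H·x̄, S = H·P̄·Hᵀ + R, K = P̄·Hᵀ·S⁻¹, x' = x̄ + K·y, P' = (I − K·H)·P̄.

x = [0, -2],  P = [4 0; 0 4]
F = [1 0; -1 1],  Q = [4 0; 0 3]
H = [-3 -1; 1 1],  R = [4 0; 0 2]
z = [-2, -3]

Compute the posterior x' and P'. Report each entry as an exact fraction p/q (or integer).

x̄ = F·x = [0, -2]
P̄ = F·P·Fᵀ + Q = [8 -4; -4 11]
y = z − H·x̄ = [-4, -1]
S = H·P̄·Hᵀ + R = [63 -19; -19 13]
K = P̄·Hᵀ·S⁻¹ = [-92/229 -64/229; 73/229 230/229]
x' = x̄ + K·y = [432/229, -980/229]
P' = (I − K·H)·P̄ = [248/229 -376/229; -376/229 836/229]

x' = [432/229, -980/229]
P' = [248/229 -376/229; -376/229 836/229]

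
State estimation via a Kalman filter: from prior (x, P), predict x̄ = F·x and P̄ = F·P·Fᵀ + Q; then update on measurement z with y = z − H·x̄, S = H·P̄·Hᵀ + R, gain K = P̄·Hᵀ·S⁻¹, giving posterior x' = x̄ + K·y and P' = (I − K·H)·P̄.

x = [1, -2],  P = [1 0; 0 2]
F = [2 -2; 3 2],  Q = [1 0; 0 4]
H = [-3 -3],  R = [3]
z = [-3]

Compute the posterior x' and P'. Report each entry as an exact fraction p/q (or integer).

x' = [414/91, -319/91]
P' = [820/91 -809/91; -809/91 828/91]

x̄ = F·x = [6, -1]
P̄ = F·P·Fᵀ + Q = [13 -2; -2 21]
y = z − H·x̄ = [12]
S = H·P̄·Hᵀ + R = [273]
K = P̄·Hᵀ·S⁻¹ = [-11/91; -19/91]
x' = x̄ + K·y = [414/91, -319/91]
P' = (I − K·H)·P̄ = [820/91 -809/91; -809/91 828/91]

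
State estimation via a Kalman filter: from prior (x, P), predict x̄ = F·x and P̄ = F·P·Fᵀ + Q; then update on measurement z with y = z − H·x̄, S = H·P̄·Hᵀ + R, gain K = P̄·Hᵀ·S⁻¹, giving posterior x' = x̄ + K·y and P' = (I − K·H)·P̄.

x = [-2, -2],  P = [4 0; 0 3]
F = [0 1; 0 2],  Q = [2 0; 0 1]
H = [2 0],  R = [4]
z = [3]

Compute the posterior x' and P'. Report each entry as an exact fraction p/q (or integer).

x' = [11/12, -1/2]
P' = [5/6 1; 1 7]

x̄ = F·x = [-2, -4]
P̄ = F·P·Fᵀ + Q = [5 6; 6 13]
y = z − H·x̄ = [7]
S = H·P̄·Hᵀ + R = [24]
K = P̄·Hᵀ·S⁻¹ = [5/12; 1/2]
x' = x̄ + K·y = [11/12, -1/2]
P' = (I − K·H)·P̄ = [5/6 1; 1 7]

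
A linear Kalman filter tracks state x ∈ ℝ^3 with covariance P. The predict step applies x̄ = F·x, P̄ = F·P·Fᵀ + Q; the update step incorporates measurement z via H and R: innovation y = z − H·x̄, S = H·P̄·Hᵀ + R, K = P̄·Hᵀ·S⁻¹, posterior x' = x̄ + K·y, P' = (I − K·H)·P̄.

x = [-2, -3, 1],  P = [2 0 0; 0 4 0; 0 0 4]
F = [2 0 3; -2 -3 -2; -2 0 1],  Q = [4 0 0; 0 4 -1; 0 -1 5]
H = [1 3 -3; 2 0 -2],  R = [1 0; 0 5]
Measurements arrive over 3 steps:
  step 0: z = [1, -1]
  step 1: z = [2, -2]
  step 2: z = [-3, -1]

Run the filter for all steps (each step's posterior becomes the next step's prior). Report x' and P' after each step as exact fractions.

step 0: x̄ = F·x = [-1, 11, 5]
step 0: P̄ = F·P·Fᵀ + Q = [48 -32 4; -32 64 -1; 4 -1 17]
step 0: y = z − H·x̄ = [-16, 11]
step 0: S = H·P̄·Hᵀ + R = [580 -20; -20 233]
step 0: K = P̄·Hᵀ·S⁻¹ = [-611/6737 2492/6737; 36739/134740 -1635/6737; -1217/13474 -804/6737]
step 0: x' = x̄ + K·y = [30451/6737, 133654/33685, 34577/6737]
step 0: P' = (I − K·H)·P̄ = [67420/6737 38513/6737 61190/6737; 38513/6737 607503/134740 85201/13474; 61190/6737 85201/13474 63200/6737]
step 1: x̄ = F·x = [164633/6737, -1051242/33685, -26325/6737]
step 1: P̄ = F·P·Fᵀ + Q = [1599708/6737 -3750525/13474 -324840/6737; -3750525/13474 45713727/134740 724399/13474; -324840/6737 724399/13474 121805/6737]
step 1: y = z − H·x̄ = [2003056/33685, -395390/6737]
step 1: S = H·P̄·Hᵀ + R = [149034823/134740 -6895806/6737; -6895806/6737 9518457/6737]
step 1: K = P̄·Hᵀ·S⁻¹ = [-2477382210/23132885381 7559749388/23132885381; 6153151627/23132885381 -19253214278/69398656143; -2362452110/23132885381 -11647492850/69398656143]
step 1: x' = x̄ + K·y = [-25690968027/23132885381, 61843008518/69398656143, -9038407183/69398656143]
step 1: P' = (I − K·H)·P̄ = [51622600365/23132885381 14689899370/23132885381 32723226895/23132885381; 14689899370/23132885381 83665986062/69398656143 92202733805/69398656143; 32723226895/23132885381 92202733805/69398656143 127288412810/69398656143]
step 2: x̄ = F·x = [-60420343237/23132885381, -13306403026/69398656143, 145107400979/69398656143]
step 2: P̄ = F·P·Fᵀ + Q = [1073565904154/23132885381 -1153047093665/23132885381 -210094896230/23132885381; -1153047093665/23132885381 4579839983210/69398656143 479645071232/69398656143; -210094896230/23132885381 479645071232/69398656143 701074175165/69398656143]
step 2: y = z − H·x̄ = [149435491099/23132885381, 583338205237/69398656143]
step 2: S = H·P̄·Hᵀ + R = [8403857652658/23132885381 -2647533375976/23132885381; -2647533375976/23132885381 21076358340743/69398656143]
step 2: K = P̄·Hᵀ·S⁻¹ = [-24750444476561/232680272873534 1097672057844492/3373863956666243; 61502244555295/232680272873534 -924959906927314/3373863956666243; -24065737568981/232680272873534 -557745454291162/3373863956666243]
step 2: x' = x̄ + K·y = [-3807707208493617/6747727913332486, -5321905860443459/6747727913332486, 224223985635571/6747727913332486]
step 2: P' = (I − K·H)·P̄ = [15047570867175773/6747727913332486 4304099325621299/6747727913332486 9559210577953313/6747727913332486; 4304099325621299/6747727913332486 8088720782418621/6747727913332486 8928898860257869/6747727913332486; 9559210577953313/6747727913332486 8928898860257869/6747727913332486 12347937849409123/6747727913332486]

step 0: x' = [30451/6737, 133654/33685, 34577/6737], P' = [67420/6737 38513/6737 61190/6737; 38513/6737 607503/134740 85201/13474; 61190/6737 85201/13474 63200/6737]
step 1: x' = [-25690968027/23132885381, 61843008518/69398656143, -9038407183/69398656143], P' = [51622600365/23132885381 14689899370/23132885381 32723226895/23132885381; 14689899370/23132885381 83665986062/69398656143 92202733805/69398656143; 32723226895/23132885381 92202733805/69398656143 127288412810/69398656143]
step 2: x' = [-3807707208493617/6747727913332486, -5321905860443459/6747727913332486, 224223985635571/6747727913332486], P' = [15047570867175773/6747727913332486 4304099325621299/6747727913332486 9559210577953313/6747727913332486; 4304099325621299/6747727913332486 8088720782418621/6747727913332486 8928898860257869/6747727913332486; 9559210577953313/6747727913332486 8928898860257869/6747727913332486 12347937849409123/6747727913332486]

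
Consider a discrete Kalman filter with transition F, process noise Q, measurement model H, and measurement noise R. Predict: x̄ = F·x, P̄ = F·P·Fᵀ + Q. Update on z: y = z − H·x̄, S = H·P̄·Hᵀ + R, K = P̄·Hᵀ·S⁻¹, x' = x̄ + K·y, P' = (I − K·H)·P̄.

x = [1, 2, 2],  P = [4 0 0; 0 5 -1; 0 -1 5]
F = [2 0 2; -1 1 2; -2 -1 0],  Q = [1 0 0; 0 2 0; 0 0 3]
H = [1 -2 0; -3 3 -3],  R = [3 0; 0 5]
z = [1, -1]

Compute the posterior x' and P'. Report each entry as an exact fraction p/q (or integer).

x̄ = F·x = [6, 5, -4]
P̄ = F·P·Fᵀ + Q = [37 10 -14; 10 27 5; -14 5 24]
y = z − H·x̄ = [5, -10]
S = H·P̄·Hᵀ + R = [108 -111; -111 275]
K = P̄·Hᵀ·S⁻¹ = [346/17379 -775/5793; -8104/17379 -332/5793; -2755/5793 -476/1931]
x' = x̄ + K·y = [129254/17379, 56335/17379, -22667/5793]
P' = (I − K·H)·P̄ = [546466/17379 272714/17379 -89959/5793; 272714/17379 148513/17379 -40847/5793; -89959/5793 -40847/5793 17164/1931]

x' = [129254/17379, 56335/17379, -22667/5793]
P' = [546466/17379 272714/17379 -89959/5793; 272714/17379 148513/17379 -40847/5793; -89959/5793 -40847/5793 17164/1931]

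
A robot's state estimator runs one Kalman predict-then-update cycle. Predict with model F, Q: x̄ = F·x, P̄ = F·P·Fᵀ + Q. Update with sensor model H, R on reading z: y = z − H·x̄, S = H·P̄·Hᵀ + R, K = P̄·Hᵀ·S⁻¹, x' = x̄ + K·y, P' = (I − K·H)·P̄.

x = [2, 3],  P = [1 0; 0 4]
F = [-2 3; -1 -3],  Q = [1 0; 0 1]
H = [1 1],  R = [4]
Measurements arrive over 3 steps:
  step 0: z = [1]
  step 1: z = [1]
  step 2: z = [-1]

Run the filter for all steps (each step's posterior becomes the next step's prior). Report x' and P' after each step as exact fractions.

step 0: x̄ = F·x = [5, -11]
step 0: P̄ = F·P·Fᵀ + Q = [41 -34; -34 38]
step 0: y = z − H·x̄ = [7]
step 0: S = H·P̄·Hᵀ + R = [15]
step 0: K = P̄·Hᵀ·S⁻¹ = [7/15; 4/15]
step 0: x' = x̄ + K·y = [124/15, -137/15]
step 0: P' = (I − K·H)·P̄ = [566/15 -538/15; -538/15 554/15]
step 1: x̄ = F·x = [-659/15, 287/15]
step 1: P̄ = F·P·Fᵀ + Q = [13721/15 -5468/15; -5468/15 2339/15]
step 1: y = z − H·x̄ = [129/5]
step 1: S = H·P̄·Hᵀ + R = [1728/5]
step 1: K = P̄·Hᵀ·S⁻¹ = [917/576; -1043/1728]
step 1: x' = x̄ + K·y = [-183/64, 2051/576]
step 1: P' = (I − K·H)·P̄ = [7451/192 -18685/576; -18685/576 51883/1728]
step 2: x̄ = F·x = [3149/192, -751/96]
step 2: P̄ = F·P·Fᵀ + Q = [156619/192 -27833/96; -27833/96 5539/48]
step 2: y = z − H·x̄ = [-613/64]
step 2: S = H·P̄·Hᵀ + R = [22737/64]
step 2: K = P̄·Hᵀ·S⁻¹ = [11217/7579; -11170/22737]
step 2: x' = x̄ + K·y = [50597/22737, -70882/22737]
step 2: P' = (I − K·H)·P̄ = [853525/22737 -718921/22737; -718921/22737 224747/7579]

step 0: x' = [124/15, -137/15], P' = [566/15 -538/15; -538/15 554/15]
step 1: x' = [-183/64, 2051/576], P' = [7451/192 -18685/576; -18685/576 51883/1728]
step 2: x' = [50597/22737, -70882/22737], P' = [853525/22737 -718921/22737; -718921/22737 224747/7579]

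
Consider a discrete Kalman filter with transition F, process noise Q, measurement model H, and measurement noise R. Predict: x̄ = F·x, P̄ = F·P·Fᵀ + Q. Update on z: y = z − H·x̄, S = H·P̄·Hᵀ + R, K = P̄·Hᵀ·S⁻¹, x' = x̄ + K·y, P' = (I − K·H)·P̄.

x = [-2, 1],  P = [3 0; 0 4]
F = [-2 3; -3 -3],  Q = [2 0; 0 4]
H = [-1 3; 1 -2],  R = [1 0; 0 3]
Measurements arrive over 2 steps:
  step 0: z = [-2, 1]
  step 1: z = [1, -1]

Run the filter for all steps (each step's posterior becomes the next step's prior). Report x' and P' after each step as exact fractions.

step 0: x̄ = F·x = [7, 3]
step 0: P̄ = F·P·Fᵀ + Q = [50 -18; -18 67]
step 0: y = z − H·x̄ = [-4, 0]
step 0: S = H·P̄·Hᵀ + R = [762 -542; -542 393]
step 0: K = P̄·Hᵀ·S⁻¹ = [2870/2851 4582/2851; 3683/5702 1437/2851]
step 0: x' = x̄ + K·y = [8477/2851, 1187/2851]
step 0: P' = (I − K·H)·P̄ = [46978/2851 16616/2851; 16616/2851 12305/5702]
step 1: x̄ = F·x = [-13393/2851, -28992/2851]
step 1: P̄ = F·P·Fᵀ + Q = [99189/5702 353295/5702; 353295/5702 1577333/5702]
step 1: y = z − H·x̄ = [76434/2851, -47442/2851]
step 1: S = H·P̄·Hᵀ + R = [6090559/2851 -3898356/2851; -3898356/2851 5012447/5702]
step 1: K = P̄·Hᵀ·S⁻¹ = [1270800/4280641 16037667/47087051; 1698588/4280641 2746985/47087051]
step 1: x' = x̄ + K·y = [-113307707/47087051, -23620350/47087051]
step 1: P' = (I − K·H)·P̄ = [172296603/47087051 62091801/47087051; 62091801/47087051 26925423/47087051]

step 0: x' = [8477/2851, 1187/2851], P' = [46978/2851 16616/2851; 16616/2851 12305/5702]
step 1: x' = [-113307707/47087051, -23620350/47087051], P' = [172296603/47087051 62091801/47087051; 62091801/47087051 26925423/47087051]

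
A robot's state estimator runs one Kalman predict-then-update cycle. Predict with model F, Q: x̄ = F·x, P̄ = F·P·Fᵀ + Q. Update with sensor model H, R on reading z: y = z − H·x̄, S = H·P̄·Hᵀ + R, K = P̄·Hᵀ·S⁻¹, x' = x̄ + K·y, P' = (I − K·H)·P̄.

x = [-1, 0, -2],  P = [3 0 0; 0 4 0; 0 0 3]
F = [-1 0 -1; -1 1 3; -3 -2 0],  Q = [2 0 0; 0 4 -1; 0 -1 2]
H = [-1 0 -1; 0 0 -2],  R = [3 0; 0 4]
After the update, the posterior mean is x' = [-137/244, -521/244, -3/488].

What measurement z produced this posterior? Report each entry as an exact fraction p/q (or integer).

z = [2, -1]

x̄ = F·x = [3, -5, 3]
P̄ = F·P·Fᵀ + Q = [8 -6 9; -6 38 0; 9 0 45]
S = H·P̄·Hᵀ + R = [74 108; 108 184]
K = P̄·Hᵀ·S⁻¹ = [-37/61 63/244; 69/122 -81/244; -27/244 -207/488]
x' − x̄ = [-869/244, 699/244, -1467/488] = K·y
y = (KᵀK)⁻¹·Kᵀ·(x' − x̄) = [8, 5]
z = y + H·x̄ = [8, 5] + [-6, -6] = [2, -1]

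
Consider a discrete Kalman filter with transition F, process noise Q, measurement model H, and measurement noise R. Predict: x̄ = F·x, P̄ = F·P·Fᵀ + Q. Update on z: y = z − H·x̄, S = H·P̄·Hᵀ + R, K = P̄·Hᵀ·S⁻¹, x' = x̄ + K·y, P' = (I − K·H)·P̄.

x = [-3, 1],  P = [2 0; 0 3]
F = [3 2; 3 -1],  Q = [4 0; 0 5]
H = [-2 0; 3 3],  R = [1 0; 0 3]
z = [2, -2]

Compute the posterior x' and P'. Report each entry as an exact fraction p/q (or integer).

x' = [-371/403, 1220/9269]
P' = [98/403 -96/403; -96/403 5206/9269]

x̄ = F·x = [-7, -10]
P̄ = F·P·Fᵀ + Q = [34 12; 12 26]
y = z − H·x̄ = [-12, 49]
S = H·P̄·Hᵀ + R = [137 -276; -276 759]
K = P̄·Hᵀ·S⁻¹ = [-196/403 2/403; 192/403 2998/9269]
x' = x̄ + K·y = [-371/403, 1220/9269]
P' = (I − K·H)·P̄ = [98/403 -96/403; -96/403 5206/9269]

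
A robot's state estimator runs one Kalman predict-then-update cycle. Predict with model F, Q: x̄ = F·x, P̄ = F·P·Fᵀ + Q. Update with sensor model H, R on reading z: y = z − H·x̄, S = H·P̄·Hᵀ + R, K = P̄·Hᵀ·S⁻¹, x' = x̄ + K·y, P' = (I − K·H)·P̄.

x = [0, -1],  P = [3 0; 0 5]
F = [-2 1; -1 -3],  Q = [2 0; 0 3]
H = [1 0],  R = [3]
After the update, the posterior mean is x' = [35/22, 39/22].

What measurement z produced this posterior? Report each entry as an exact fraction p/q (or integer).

z = [2]

x̄ = F·x = [-1, 3]
P̄ = F·P·Fᵀ + Q = [19 -9; -9 51]
S = H·P̄·Hᵀ + R = [22]
K = P̄·Hᵀ·S⁻¹ = [19/22; -9/22]
x' − x̄ = [57/22, -27/22] = K·y
y = (KᵀK)⁻¹·Kᵀ·(x' − x̄) = [3]
z = y + H·x̄ = [3] + [-1] = [2]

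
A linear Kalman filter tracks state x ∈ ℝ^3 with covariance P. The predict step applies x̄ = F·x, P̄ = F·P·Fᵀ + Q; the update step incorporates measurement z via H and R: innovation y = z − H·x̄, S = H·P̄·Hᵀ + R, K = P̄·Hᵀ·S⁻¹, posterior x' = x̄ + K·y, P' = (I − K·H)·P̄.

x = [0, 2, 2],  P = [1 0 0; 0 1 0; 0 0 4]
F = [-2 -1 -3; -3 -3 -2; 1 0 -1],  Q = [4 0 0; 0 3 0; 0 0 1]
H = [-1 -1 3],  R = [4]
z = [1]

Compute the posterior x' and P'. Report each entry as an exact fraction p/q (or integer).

x' = [-100/29, -555/116, -265/116]
P' = [729/29 297/29 326/29; 297/29 1267/116 745/116; 326/29 745/116 687/116]

x̄ = F·x = [-8, -10, -2]
P̄ = F·P·Fᵀ + Q = [45 33 10; 33 37 5; 10 5 6]
y = z − H·x̄ = [-11]
S = H·P̄·Hᵀ + R = [116]
K = P̄·Hᵀ·S⁻¹ = [-12/29; -55/116; 3/116]
x' = x̄ + K·y = [-100/29, -555/116, -265/116]
P' = (I − K·H)·P̄ = [729/29 297/29 326/29; 297/29 1267/116 745/116; 326/29 745/116 687/116]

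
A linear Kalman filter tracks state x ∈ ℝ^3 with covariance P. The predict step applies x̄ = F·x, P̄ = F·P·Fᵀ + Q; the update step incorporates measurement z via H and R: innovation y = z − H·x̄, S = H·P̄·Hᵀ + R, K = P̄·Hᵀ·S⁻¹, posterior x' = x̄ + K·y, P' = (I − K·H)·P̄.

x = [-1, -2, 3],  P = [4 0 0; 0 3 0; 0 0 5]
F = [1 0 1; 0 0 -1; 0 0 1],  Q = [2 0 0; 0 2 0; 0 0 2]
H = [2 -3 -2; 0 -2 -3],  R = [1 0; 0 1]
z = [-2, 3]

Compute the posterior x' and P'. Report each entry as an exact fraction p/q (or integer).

x̄ = F·x = [2, -3, 3]
P̄ = F·P·Fᵀ + Q = [11 -5 5; -5 7 -5; 5 -5 7]
y = z − H·x̄ = [-9, 6]
S = H·P̄·Hᵀ + R = [96 9; 9 32]
K = P̄·Hᵀ·S⁻¹ = [303/997 -241/997; -227/997 95/997; 451/2991 -385/997]
x' = x̄ + K·y = [-2179/997, -378/997, -672/997]
P' = (I − K·H)·P̄ = [1581/997 1619/997 -999/997; 1619/997 2117/997 -1443/997; -999/997 -1443/997 3271/2991]

x' = [-2179/997, -378/997, -672/997]
P' = [1581/997 1619/997 -999/997; 1619/997 2117/997 -1443/997; -999/997 -1443/997 3271/2991]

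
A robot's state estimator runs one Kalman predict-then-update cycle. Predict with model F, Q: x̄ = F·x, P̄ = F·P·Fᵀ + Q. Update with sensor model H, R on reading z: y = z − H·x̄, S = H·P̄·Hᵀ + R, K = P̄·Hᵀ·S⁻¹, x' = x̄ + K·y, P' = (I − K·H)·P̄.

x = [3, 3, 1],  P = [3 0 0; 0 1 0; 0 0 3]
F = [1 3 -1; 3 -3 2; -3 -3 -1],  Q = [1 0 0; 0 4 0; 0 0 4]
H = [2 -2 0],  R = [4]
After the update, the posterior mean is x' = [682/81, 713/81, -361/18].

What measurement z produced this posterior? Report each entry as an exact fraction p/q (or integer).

z = [-1]

x̄ = F·x = [11, 2, -19]
P̄ = F·P·Fᵀ + Q = [16 -6 -15; -6 52 -24; -15 -24 43]
S = H·P̄·Hᵀ + R = [324]
K = P̄·Hᵀ·S⁻¹ = [11/81; -29/81; 1/18]
x' − x̄ = [-209/81, 551/81, -19/18] = K·y
y = (KᵀK)⁻¹·Kᵀ·(x' − x̄) = [-19]
z = y + H·x̄ = [-19] + [18] = [-1]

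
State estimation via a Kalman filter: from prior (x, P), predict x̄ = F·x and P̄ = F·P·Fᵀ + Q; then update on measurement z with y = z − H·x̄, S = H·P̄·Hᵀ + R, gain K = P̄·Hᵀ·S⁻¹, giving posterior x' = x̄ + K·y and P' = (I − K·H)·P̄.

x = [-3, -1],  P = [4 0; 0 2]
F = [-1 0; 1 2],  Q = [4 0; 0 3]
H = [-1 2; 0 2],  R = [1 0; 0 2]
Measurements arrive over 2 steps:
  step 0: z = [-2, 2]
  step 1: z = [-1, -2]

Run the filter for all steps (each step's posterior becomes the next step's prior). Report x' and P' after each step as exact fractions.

step 0: x' = [953/323, 11/19], P' = [632/323 12/19; 12/19 7/19]
step 1: x' = [-38543/51533, -42743/51533], P' = [85228/51533 26728/51533; 26728/51533 16777/51533]

step 0: x̄ = F·x = [3, -5]
step 0: P̄ = F·P·Fᵀ + Q = [8 -4; -4 15]
step 0: y = z − H·x̄ = [11, 12]
step 0: S = H·P̄·Hᵀ + R = [85 68; 68 62]
step 0: K = P̄·Hᵀ·S⁻¹ = [-224/323 12/19; 2/19 7/19]
step 0: x' = x̄ + K·y = [953/323, 11/19]
step 0: P' = (I − K·H)·P̄ = [632/323 12/19; 12/19 7/19]
step 1: x̄ = F·x = [-953/323, 1327/323]
step 1: P̄ = F·P·Fᵀ + Q = [1924/323 -1040/323; -1040/323 2893/323]
step 1: y = z − H·x̄ = [-3930/323, -3300/323]
step 1: S = H·P̄·Hᵀ + R = [17979/323 13652/323; 13652/323 12218/323]
step 1: K = P̄·Hᵀ·S⁻¹ = [-31772/51533 26728/51533; 6826/51533 16777/51533]
step 1: x' = x̄ + K·y = [-38543/51533, -42743/51533]
step 1: P' = (I − K·H)·P̄ = [85228/51533 26728/51533; 26728/51533 16777/51533]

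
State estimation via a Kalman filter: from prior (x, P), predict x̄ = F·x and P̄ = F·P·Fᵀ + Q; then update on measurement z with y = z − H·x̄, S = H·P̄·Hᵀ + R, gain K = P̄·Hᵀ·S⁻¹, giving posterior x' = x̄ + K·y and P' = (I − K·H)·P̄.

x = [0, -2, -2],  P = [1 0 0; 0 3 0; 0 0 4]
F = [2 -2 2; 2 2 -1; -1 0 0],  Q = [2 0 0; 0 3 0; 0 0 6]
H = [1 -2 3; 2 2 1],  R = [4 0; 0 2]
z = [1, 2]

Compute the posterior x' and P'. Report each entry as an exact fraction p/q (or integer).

x̄ = F·x = [0, -2, 0]
P̄ = F·P·Fᵀ + Q = [34 -16 -2; -16 23 -2; -2 -2 7]
y = z − H·x̄ = [-3, 6]
S = H·P̄·Hᵀ + R = [269 7; 7 93]
K = P̄·Hᵀ·S⁻¹ = [2671/12484 4363/12484; -801/3121 463/3121; 1073/12484 -215/12484]
x' = x̄ + K·y = [18165/12484, -1061/3121, -4509/12484]
P' = (I − K·H)·P̄ = [57927/6242 -17618/3121 -41019/6242; -17618/3121 11759/3121 12644/3121; -41019/6242 12644/3121 31247/6242]

x' = [18165/12484, -1061/3121, -4509/12484]
P' = [57927/6242 -17618/3121 -41019/6242; -17618/3121 11759/3121 12644/3121; -41019/6242 12644/3121 31247/6242]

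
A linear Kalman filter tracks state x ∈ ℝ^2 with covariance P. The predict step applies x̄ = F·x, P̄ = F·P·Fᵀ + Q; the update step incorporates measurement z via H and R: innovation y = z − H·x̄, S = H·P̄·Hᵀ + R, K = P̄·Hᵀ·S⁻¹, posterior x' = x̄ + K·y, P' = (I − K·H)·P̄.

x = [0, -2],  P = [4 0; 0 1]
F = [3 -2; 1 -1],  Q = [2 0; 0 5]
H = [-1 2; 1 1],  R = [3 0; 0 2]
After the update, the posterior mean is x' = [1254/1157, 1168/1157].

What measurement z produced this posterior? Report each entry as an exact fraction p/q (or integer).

z = [1, 2]

x̄ = F·x = [4, 2]
P̄ = F·P·Fᵀ + Q = [42 14; 14 10]
S = H·P̄·Hᵀ + R = [29 -8; -8 82]
K = P̄·Hᵀ·S⁻¹ = [-350/1157 756/1157; 342/1157 372/1157]
x' − x̄ = [-3374/1157, -1146/1157] = K·y
y = (KᵀK)⁻¹·Kᵀ·(x' − x̄) = [1, -4]
z = y + H·x̄ = [1, -4] + [0, 6] = [1, 2]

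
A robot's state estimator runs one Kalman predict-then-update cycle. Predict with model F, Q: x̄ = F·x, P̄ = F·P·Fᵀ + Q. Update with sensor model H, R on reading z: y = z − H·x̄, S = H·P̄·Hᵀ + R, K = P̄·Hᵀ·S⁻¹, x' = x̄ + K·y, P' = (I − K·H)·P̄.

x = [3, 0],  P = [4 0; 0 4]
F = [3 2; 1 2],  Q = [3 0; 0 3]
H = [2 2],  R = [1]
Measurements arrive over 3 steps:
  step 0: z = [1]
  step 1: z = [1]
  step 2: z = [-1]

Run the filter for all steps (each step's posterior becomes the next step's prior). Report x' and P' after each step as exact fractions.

step 0: x' = [1015/537, -245/179], P' = [1979/537 -632/179; -632/179 649/179]
step 1: x' = [45405/22001, -33553/22001], P' = [114934/22001 -111919/22001; -111919/22001 114270/22001]
step 2: x' = [1521647/893449, -1909963/893449], P' = [6047665/893449 -5926674/893449; -5926674/893449 6023545/893449]

step 0: x̄ = F·x = [9, 3]
step 0: P̄ = F·P·Fᵀ + Q = [55 28; 28 23]
step 0: y = z − H·x̄ = [-23]
step 0: S = H·P̄·Hᵀ + R = [537]
step 0: K = P̄·Hᵀ·S⁻¹ = [166/537; 34/179]
step 0: x' = x̄ + K·y = [1015/537, -245/179]
step 0: P' = (I − K·H)·P̄ = [1979/537 -632/179; -632/179 649/179]
step 1: x̄ = F·x = [525/179, -455/537]
step 1: P̄ = F·P·Fᵀ + Q = [1486/179 -481/179; -481/179 3794/537]
step 1: y = z − H·x̄ = [-1703/537]
step 1: S = H·P̄·Hᵀ + R = [22001/537]
step 1: K = P̄·Hᵀ·S⁻¹ = [6030/22001; 4702/22001]
step 1: x' = x̄ + K·y = [45405/22001, -33553/22001]
step 1: P' = (I − K·H)·P̄ = [114934/22001 -111919/22001; -111919/22001 114270/22001]
step 2: x̄ = F·x = [69109/22001, -21701/22001]
step 2: P̄ = F·P·Fᵀ + Q = [214461/22001 -93470/22001; -93470/22001 190341/22001]
step 2: y = z − H·x̄ = [-116817/22001]
step 2: S = H·P̄·Hᵀ + R = [893449/22001]
step 2: K = P̄·Hᵀ·S⁻¹ = [241982/893449; 193742/893449]
step 2: x' = x̄ + K·y = [1521647/893449, -1909963/893449]
step 2: P' = (I − K·H)·P̄ = [6047665/893449 -5926674/893449; -5926674/893449 6023545/893449]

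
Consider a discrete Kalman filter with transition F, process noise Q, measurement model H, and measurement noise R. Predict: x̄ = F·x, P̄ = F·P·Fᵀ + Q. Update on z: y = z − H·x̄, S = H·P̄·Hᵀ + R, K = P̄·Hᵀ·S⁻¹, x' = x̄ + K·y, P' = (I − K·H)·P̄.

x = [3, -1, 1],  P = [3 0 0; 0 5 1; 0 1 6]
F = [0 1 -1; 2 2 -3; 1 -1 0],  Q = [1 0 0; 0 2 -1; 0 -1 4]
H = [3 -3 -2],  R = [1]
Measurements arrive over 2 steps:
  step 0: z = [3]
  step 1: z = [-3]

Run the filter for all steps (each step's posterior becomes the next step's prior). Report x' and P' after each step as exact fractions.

step 0: x' = [-1486/433, -2667/433, 1132/433], P' = [3369/433 5154/433 -2662/433; 5154/433 8883/433 -5516/433; -2662/433 -5516/433 4296/433]
step 1: x' = [39843/797219, 529402/797219, 450167/797219], P' = [3594492/797219 4892438/797219 -1879669/797219; 4892438/797219 8185986/797219 -4729285/797219; -1879669/797219 -4729285/797219 4257940/797219]

step 0: x̄ = F·x = [-2, 1, 4]
step 0: P̄ = F·P·Fᵀ + Q = [10 23 -4; 23 76 -2; -4 -2 12]
step 0: y = z − H·x̄ = [20]
step 0: S = H·P̄·Hᵀ + R = [433]
step 0: K = P̄·Hᵀ·S⁻¹ = [-31/433; -155/433; -30/433]
step 0: x' = x̄ + K·y = [-1486/433, -2667/433, 1132/433]
step 0: P' = (I − K·H)·P̄ = [3369/433 5154/433 -2662/433; 5154/433 8883/433 -5516/433; -2662/433 -5516/433 4296/433]
step 1: x̄ = F·x = [-3799/433, -11702/433, 1181/433]
step 1: P̄ = F·P·Fᵀ + Q = [24644/433 73866/433 -6583/433; 73866/433 227906/433 -20023/433; -6583/433 -20023/433 3676/433]
step 1: y = z − H·x̄ = [-22646/433]
step 1: S = H·P̄·Hᵀ + R = [797219/433]
step 1: K = P̄·Hᵀ·S⁻¹ = [-134500/797219; -422074/797219; 32968/797219]
step 1: x' = x̄ + K·y = [39843/797219, 529402/797219, 450167/797219]
step 1: P' = (I − K·H)·P̄ = [3594492/797219 4892438/797219 -1879669/797219; 4892438/797219 8185986/797219 -4729285/797219; -1879669/797219 -4729285/797219 4257940/797219]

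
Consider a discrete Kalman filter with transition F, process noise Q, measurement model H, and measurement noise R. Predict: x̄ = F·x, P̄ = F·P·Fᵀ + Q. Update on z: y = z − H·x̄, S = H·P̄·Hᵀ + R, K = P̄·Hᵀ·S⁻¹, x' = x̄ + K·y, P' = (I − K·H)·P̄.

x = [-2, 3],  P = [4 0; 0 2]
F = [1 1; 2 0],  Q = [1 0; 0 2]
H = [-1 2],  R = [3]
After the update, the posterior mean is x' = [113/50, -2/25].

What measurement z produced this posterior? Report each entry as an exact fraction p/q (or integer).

z = [-2]

x̄ = F·x = [1, -4]
P̄ = F·P·Fᵀ + Q = [7 8; 8 18]
S = H·P̄·Hᵀ + R = [50]
K = P̄·Hᵀ·S⁻¹ = [9/50; 14/25]
x' − x̄ = [63/50, 98/25] = K·y
y = (KᵀK)⁻¹·Kᵀ·(x' − x̄) = [7]
z = y + H·x̄ = [7] + [-9] = [-2]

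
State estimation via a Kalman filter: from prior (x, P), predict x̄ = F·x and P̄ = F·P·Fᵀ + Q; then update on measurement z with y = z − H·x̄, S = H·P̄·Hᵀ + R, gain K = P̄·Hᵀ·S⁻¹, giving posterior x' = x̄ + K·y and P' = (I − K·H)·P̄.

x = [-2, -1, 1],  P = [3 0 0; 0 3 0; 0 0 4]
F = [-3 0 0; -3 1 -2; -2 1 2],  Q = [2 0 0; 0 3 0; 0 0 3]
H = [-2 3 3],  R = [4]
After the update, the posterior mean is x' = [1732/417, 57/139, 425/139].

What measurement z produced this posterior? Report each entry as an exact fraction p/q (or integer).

z = [2]

x̄ = F·x = [6, 3, 5]
P̄ = F·P·Fᵀ + Q = [29 27 18; 27 49 5; 18 5 34]
S = H·P̄·Hᵀ + R = [417]
K = P̄·Hᵀ·S⁻¹ = [77/417; 36/139; 27/139]
x' − x̄ = [-770/417, -360/139, -270/139] = K·y
y = (KᵀK)⁻¹·Kᵀ·(x' − x̄) = [-10]
z = y + H·x̄ = [-10] + [12] = [2]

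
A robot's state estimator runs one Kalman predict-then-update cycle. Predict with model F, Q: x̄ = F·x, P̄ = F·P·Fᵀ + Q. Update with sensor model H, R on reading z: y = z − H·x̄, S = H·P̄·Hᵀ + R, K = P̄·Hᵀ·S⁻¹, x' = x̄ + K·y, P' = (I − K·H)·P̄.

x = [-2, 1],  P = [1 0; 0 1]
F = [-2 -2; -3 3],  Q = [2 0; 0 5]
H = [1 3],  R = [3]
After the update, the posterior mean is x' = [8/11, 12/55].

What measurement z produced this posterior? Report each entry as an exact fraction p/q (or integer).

x̄ = F·x = [2, 9]
P̄ = F·P·Fᵀ + Q = [10 0; 0 23]
S = H·P̄·Hᵀ + R = [220]
K = P̄·Hᵀ·S⁻¹ = [1/22; 69/220]
x' − x̄ = [-14/11, -483/55] = K·y
y = (KᵀK)⁻¹·Kᵀ·(x' − x̄) = [-28]
z = y + H·x̄ = [-28] + [29] = [1]

z = [1]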